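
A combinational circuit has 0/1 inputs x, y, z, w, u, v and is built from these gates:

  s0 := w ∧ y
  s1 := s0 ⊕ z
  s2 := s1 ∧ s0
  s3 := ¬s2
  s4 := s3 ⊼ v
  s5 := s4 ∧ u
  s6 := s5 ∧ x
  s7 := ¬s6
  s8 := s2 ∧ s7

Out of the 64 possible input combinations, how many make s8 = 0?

58

s8 = s2 ∧ s7 must be 0, so at least one of s2, s7 is 0.
Enumerating the 64 input combinations, 58 give s8 = 0 and 6 give s8 = 1.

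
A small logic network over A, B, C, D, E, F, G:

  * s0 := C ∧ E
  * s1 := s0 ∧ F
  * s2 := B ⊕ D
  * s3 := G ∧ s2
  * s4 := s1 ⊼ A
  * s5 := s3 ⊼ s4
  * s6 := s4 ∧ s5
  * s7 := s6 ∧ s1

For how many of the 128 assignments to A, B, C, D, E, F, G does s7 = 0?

122

s7 = s6 ∧ s1 must be 0, so at least one of s6, s1 is 0.
Enumerating the 128 input combinations, 122 give s7 = 0 and 6 give s7 = 1.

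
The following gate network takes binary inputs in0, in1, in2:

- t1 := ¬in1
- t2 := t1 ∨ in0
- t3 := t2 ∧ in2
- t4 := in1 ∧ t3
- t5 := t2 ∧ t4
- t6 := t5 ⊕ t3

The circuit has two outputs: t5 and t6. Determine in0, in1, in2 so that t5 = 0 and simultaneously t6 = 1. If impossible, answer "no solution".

Check with in0=0 in1=0 in2=1:
t1 = ¬in1 = ¬0 = 1
t2 = t1 ∨ in0 = 1 ∨ 0 = 1
t3 = t2 ∧ in2 = 1 ∧ 1 = 1
t4 = in1 ∧ t3 = 0 ∧ 1 = 0
t5 = t2 ∧ t4 = 1 ∧ 0 = 0
t6 = t5 ⊕ t3 = 0 ⊕ 1 = 1
So t5 = 0 and t6 = 1.

in0=0 in1=0 in2=1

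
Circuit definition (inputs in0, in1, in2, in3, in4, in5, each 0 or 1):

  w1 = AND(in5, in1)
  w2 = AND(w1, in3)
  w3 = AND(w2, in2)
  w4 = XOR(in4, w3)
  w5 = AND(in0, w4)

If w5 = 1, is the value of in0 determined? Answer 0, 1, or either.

w5 = AND(in0, w4) must be 1, so both in0 = 1 and w4 = 1.
Every assignment with w5 = 1 has in0 = 1; there are 16 such assignment(s).

1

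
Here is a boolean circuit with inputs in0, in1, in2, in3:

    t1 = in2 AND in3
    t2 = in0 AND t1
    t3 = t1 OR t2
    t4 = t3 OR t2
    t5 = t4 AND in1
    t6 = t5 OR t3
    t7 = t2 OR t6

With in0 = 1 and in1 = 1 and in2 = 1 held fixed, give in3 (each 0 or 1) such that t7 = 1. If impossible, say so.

in3=1

t7 = t2 OR t6 must be 1, so at least one of t2, t6 is 1.
Check with in0 = 1 and in1 = 1 and in2 = 1 and in3=1:
t1 = in2 AND in3 = 1 AND 1 = 1
t2 = in0 AND t1 = 1 AND 1 = 1
t3 = t1 OR t2 = 1 OR 1 = 1
t4 = t3 OR t2 = 1 OR 1 = 1
t5 = t4 AND in1 = 1 AND 1 = 1
t6 = t5 OR t3 = 1 OR 1 = 1
t7 = t2 OR t6 = 1 OR 1 = 1
So t7 = 1.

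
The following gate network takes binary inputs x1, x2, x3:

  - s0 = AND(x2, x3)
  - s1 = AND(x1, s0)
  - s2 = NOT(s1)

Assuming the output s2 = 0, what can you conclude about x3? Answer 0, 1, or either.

s2 = NOT(s1) must be 0, so s1 = 1.
s1 = AND(x1, s0) must be 1, so both x1 = 1 and s0 = 1.
s0 = AND(x2, x3) must be 1, so both x2 = 1 and x3 = 1.
Every assignment with s2 = 0 has x3 = 1; there are 1 such assignment(s).
  x1=1, x2=1, x3=1

1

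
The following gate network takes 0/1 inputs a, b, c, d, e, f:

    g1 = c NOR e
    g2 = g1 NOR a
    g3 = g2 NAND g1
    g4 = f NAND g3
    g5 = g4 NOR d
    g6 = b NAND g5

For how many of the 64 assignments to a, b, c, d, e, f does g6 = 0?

g6 = b NAND g5 must be 0, so both b = 1 and g5 = 1.
Enumerating the 64 input combinations, 8 give g6 = 0 and 56 give g6 = 1.

8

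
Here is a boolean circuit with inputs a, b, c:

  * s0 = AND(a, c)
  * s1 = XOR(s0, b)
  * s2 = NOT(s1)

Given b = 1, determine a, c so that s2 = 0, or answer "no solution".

a=0, c=0

s2 = NOT(s1) must be 0, so s1 = 1.
s1 = XOR(s0, b) must be 1, so s0 and b differ.
Check with b = 1 and a=0, c=0:
s0 = AND(a, c) = AND(0, 0) = 0
s1 = XOR(s0, b) = XOR(0, 1) = 1
s2 = NOT(s1) = NOT 1 = 0
So s2 = 0.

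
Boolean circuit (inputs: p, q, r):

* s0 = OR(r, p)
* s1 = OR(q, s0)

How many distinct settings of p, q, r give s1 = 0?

s1 = OR(q, s0) must be 0, so both q = 0 and s0 = 0.
s0 = OR(r, p) must be 0, so both r = 0 and p = 0.
Enumerating the 8 input combinations, 1 give s1 = 0 and 7 give s1 = 1.

1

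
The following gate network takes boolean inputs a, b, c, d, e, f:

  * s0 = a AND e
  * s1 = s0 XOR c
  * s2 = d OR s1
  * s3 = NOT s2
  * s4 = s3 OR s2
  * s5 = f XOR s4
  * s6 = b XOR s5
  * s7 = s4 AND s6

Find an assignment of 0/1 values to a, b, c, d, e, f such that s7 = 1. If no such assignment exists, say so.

a=0, b=1, c=1, d=0, e=1, f=1

s7 = s4 AND s6 must be 1, so both s4 = 1 and s6 = 1.
Check with a=0, b=1, c=1, d=0, e=1, f=1:
s0 = a AND e = 0 AND 1 = 0
s1 = s0 XOR c = 0 XOR 1 = 1
s2 = d OR s1 = 0 OR 1 = 1
s3 = NOT s2 = NOT 1 = 0
s4 = s3 OR s2 = 0 OR 1 = 1
s5 = f XOR s4 = 1 XOR 1 = 0
s6 = b XOR s5 = 1 XOR 0 = 1
s7 = s4 AND s6 = 1 AND 1 = 1
So s7 = 1 as required.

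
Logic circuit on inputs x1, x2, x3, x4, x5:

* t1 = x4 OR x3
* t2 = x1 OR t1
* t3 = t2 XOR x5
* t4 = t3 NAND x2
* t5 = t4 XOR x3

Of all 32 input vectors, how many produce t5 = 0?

16

t5 = t4 XOR x3 must be 0, so t4 and x3 are equal.
Enumerating the 32 input combinations, 16 give t5 = 0 and 16 give t5 = 1.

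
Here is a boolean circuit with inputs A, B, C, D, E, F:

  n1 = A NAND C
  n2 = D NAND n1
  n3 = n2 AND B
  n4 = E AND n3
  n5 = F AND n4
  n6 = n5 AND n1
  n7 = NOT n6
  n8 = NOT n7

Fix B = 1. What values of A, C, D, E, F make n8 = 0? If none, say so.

A=1, C=1, D=1, E=1, F=1

n8 = NOT n7 must be 0, so n7 = 1.
Check with B = 1 and A=1, C=1, D=1, E=1, F=1:
n1 = A NAND C = 1 NAND 1 = 0
n2 = D NAND n1 = 1 NAND 0 = 1
n3 = n2 AND B = 1 AND 1 = 1
n4 = E AND n3 = 1 AND 1 = 1
n5 = F AND n4 = 1 AND 1 = 1
n6 = n5 AND n1 = 1 AND 0 = 0
n7 = NOT n6 = NOT 0 = 1
n8 = NOT n7 = NOT 1 = 0
So n8 = 0.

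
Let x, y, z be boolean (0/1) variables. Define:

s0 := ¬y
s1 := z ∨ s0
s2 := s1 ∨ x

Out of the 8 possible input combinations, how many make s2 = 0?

1

s2 = s1 ∨ x must be 0, so both s1 = 0 and x = 0.
Enumerating the 8 input combinations, 1 give s2 = 0 and 7 give s2 = 1.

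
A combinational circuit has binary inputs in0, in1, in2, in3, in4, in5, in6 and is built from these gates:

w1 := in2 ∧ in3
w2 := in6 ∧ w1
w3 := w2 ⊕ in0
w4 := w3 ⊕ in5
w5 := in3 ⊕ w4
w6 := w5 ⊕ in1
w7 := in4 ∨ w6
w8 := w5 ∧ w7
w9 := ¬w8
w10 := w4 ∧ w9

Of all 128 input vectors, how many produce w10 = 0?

88

w10 = w4 ∧ w9 must be 0, so at least one of w4, w9 is 0.
Enumerating the 128 input combinations, 88 give w10 = 0 and 40 give w10 = 1.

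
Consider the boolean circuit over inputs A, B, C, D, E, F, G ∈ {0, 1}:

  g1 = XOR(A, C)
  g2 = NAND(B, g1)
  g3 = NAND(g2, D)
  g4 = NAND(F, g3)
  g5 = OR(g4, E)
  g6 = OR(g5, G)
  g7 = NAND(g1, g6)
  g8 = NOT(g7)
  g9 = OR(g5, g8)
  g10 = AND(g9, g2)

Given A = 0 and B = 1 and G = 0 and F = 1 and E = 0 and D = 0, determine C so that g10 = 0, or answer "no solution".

C=1

g10 = AND(g9, g2) must be 0, so at least one of g9, g2 is 0.
Check with A = 0 and B = 1 and G = 0 and F = 1 and E = 0 and D = 0 and C=1:
g1 = XOR(A, C) = XOR(0, 1) = 1
g2 = NAND(B, g1) = NAND(1, 1) = 0
g3 = NAND(g2, D) = NAND(0, 0) = 1
g4 = NAND(F, g3) = NAND(1, 1) = 0
g5 = OR(g4, E) = OR(0, 0) = 0
g6 = OR(g5, G) = OR(0, 0) = 0
g7 = NAND(g1, g6) = NAND(1, 0) = 1
g8 = NOT(g7) = NOT 1 = 0
g9 = OR(g5, g8) = OR(0, 0) = 0
g10 = AND(g9, g2) = AND(0, 0) = 0
So g10 = 0.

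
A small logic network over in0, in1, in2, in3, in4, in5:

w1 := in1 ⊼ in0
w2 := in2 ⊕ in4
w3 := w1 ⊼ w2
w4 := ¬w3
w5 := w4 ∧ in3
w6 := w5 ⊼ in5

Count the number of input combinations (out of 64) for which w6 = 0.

6

w6 = w5 ⊼ in5 must be 0, so both w5 = 1 and in5 = 1.
w5 = w4 ∧ in3 must be 1, so both w4 = 1 and in3 = 1.
w4 = ¬w3 must be 1, so w3 = 0.
Enumerating the 64 input combinations, 6 give w6 = 0 and 58 give w6 = 1.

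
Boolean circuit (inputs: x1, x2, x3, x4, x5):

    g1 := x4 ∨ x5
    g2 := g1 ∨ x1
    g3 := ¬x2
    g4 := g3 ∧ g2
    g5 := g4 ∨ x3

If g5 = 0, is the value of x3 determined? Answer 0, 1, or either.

g5 = g4 ∨ x3 must be 0, so both g4 = 0 and x3 = 0.
g4 = g3 ∧ g2 must be 0, so at least one of g3, g2 is 0.
Every assignment with g5 = 0 has x3 = 0; there are 9 such assignment(s).

0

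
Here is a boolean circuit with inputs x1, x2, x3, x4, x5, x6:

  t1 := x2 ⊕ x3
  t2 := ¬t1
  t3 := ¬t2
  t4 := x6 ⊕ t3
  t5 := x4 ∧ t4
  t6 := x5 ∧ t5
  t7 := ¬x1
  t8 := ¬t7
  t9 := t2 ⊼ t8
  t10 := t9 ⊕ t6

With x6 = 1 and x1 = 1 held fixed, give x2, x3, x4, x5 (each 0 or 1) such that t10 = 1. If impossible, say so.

t10 = t9 ⊕ t6 must be 1, so t9 and t6 differ.
Check with x6 = 1 and x1 = 1 and x2=0, x3=1, x4=1, x5=0:
t1 = x2 ⊕ x3 = 0 ⊕ 1 = 1
t2 = ¬t1 = ¬1 = 0
t3 = ¬t2 = ¬0 = 1
t4 = x6 ⊕ t3 = 1 ⊕ 1 = 0
t5 = x4 ∧ t4 = 1 ∧ 0 = 0
t6 = x5 ∧ t5 = 0 ∧ 0 = 0
t7 = ¬x1 = ¬1 = 0
t8 = ¬t7 = ¬0 = 1
t9 = t2 ⊼ t8 = 0 ⊼ 1 = 1
t10 = t9 ⊕ t6 = 1 ⊕ 0 = 1
So t10 = 1.

x2=0, x3=1, x4=1, x5=0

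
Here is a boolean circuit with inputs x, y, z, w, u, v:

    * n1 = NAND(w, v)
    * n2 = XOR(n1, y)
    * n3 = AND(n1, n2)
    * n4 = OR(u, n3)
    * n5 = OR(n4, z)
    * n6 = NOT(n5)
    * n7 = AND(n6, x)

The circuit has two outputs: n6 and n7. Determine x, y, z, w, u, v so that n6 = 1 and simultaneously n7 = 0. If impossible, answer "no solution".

Check with x=0 y=1 z=0 w=0 u=0 v=1:
n1 = NAND(w, v) = NAND(0, 1) = 1
n2 = XOR(n1, y) = XOR(1, 1) = 0
n3 = AND(n1, n2) = AND(1, 0) = 0
n4 = OR(u, n3) = OR(0, 0) = 0
n5 = OR(n4, z) = OR(0, 0) = 0
n6 = NOT(n5) = NOT 0 = 1
n7 = AND(n6, x) = AND(1, 0) = 0
So n6 = 1 and n7 = 0.

x=0 y=1 z=0 w=0 u=0 v=1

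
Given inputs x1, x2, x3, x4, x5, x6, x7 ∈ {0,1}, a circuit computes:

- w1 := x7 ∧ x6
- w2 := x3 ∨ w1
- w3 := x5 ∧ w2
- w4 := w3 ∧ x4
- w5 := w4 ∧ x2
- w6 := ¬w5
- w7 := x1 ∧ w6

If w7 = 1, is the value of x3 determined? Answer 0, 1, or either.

Both values of x3 occur among assignments with w7 = 1:
  x3=0: x1=1, x2=0, x3=0, x4=0, x5=0, x6=0, x7=0
  x3=1: x1=1, x2=0, x3=1, x4=0, x5=0, x6=0, x7=0

either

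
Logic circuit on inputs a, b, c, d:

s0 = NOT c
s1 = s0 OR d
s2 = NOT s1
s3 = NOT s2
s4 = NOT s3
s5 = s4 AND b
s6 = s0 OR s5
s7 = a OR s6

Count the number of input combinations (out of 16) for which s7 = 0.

s7 = a OR s6 must be 0, so both a = 0 and s6 = 0.
s6 = s0 OR s5 must be 0, so both s0 = 0 and s5 = 0.
s0 = NOT c must be 0, so c = 1.
Satisfying assignments:
  a=0, b=0, c=1, d=0
  a=0, b=0, c=1, d=1
  a=0, b=1, c=1, d=1

3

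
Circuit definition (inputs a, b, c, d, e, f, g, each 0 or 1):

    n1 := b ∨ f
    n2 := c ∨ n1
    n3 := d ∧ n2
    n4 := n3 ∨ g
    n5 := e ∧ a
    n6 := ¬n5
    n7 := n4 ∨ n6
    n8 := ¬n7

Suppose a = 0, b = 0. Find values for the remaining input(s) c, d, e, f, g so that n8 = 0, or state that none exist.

c=1, d=0, e=1, f=0, g=1

Check with a = 0, b = 0 and c=1, d=0, e=1, f=0, g=1:
n1 = b ∨ f = 0 ∨ 0 = 0
n2 = c ∨ n1 = 1 ∨ 0 = 1
n3 = d ∧ n2 = 0 ∧ 1 = 0
n4 = n3 ∨ g = 0 ∨ 1 = 1
n5 = e ∧ a = 1 ∧ 0 = 0
n6 = ¬n5 = ¬0 = 1
n7 = n4 ∨ n6 = 1 ∨ 1 = 1
n8 = ¬n7 = ¬1 = 0
So n8 = 0.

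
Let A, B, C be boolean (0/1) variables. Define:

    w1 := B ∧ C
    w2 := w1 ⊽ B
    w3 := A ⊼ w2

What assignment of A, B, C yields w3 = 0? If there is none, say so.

w3 = A ⊼ w2 must be 0, so both A = 1 and w2 = 1.
w2 = w1 ⊽ B must be 1, so both w1 = 0 and B = 0.
w1 = B ∧ C must be 0, so at least one of B, C is 0.
Check with A=1 B=0 C=1:
w1 = B ∧ C = 0 ∧ 1 = 0
w2 = w1 ⊽ B = 0 ⊽ 0 = 1
w3 = A ⊼ w2 = 1 ⊼ 1 = 0
So w3 = 0 as required.

A=1 B=0 C=1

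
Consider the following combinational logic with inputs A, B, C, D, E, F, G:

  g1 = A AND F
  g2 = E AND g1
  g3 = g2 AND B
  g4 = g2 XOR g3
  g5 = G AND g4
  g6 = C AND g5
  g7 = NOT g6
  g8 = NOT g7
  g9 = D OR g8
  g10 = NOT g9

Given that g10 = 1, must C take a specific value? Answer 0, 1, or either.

either

Both values of C occur among assignments with g10 = 1:
  C=0: A=0, B=0, C=0, D=0, E=0, F=0, G=0
  C=1: A=0, B=0, C=1, D=0, E=0, F=0, G=0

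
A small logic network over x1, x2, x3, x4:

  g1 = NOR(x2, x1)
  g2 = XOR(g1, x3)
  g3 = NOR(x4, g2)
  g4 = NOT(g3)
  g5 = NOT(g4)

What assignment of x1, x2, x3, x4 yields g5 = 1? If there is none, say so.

x1=0, x2=0, x3=1, x4=0

g5 = NOT(g4) must be 1, so g4 = 0.
g4 = NOT(g3) must be 0, so g3 = 1.
g3 = NOR(x4, g2) must be 1, so both x4 = 0 and g2 = 0.
Check with x1=0, x2=0, x3=1, x4=0:
g1 = NOR(x2, x1) = NOR(0, 0) = 1
g2 = XOR(g1, x3) = XOR(1, 1) = 0
g3 = NOR(x4, g2) = NOR(0, 0) = 1
g4 = NOT(g3) = NOT 1 = 0
g5 = NOT(g4) = NOT 0 = 1
So g5 = 1 as required.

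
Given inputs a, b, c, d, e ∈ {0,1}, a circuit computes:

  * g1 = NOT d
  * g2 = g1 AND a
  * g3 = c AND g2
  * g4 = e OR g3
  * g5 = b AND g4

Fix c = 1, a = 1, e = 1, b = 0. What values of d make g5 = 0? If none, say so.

d=0

Check with c = 1, a = 1, e = 1, b = 0 and d=0:
g1 = NOT d = NOT 0 = 1
g2 = g1 AND a = 1 AND 1 = 1
g3 = c AND g2 = 1 AND 1 = 1
g4 = e OR g3 = 1 OR 1 = 1
g5 = b AND g4 = 0 AND 1 = 0
So g5 = 0.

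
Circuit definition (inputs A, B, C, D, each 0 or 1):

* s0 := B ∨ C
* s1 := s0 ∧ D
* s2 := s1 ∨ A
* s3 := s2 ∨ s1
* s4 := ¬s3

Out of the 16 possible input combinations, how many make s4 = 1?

5

s4 = ¬s3 must be 1, so s3 = 0.
Satisfying assignments:
  A=0, B=0, C=0, D=0
  A=0, B=0, C=0, D=1
  A=0, B=0, C=1, D=0
  A=0, B=1, C=0, D=0
  A=0, B=1, C=1, D=0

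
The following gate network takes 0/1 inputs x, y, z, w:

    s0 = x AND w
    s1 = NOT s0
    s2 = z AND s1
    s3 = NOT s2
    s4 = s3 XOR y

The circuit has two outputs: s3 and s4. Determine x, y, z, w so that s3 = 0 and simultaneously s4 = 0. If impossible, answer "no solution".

Check with x=0 y=0 z=1 w=0:
s0 = x AND w = 0 AND 0 = 0
s1 = NOT s0 = NOT 0 = 1
s2 = z AND s1 = 1 AND 1 = 1
s3 = NOT s2 = NOT 1 = 0
s4 = s3 XOR y = 0 XOR 0 = 0
So s3 = 0 and s4 = 0.

x=0 y=0 z=1 w=0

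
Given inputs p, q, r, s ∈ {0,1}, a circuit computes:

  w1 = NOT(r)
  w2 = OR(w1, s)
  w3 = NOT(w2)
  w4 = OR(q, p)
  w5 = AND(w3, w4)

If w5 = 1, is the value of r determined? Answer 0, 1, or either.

w5 = AND(w3, w4) must be 1, so both w3 = 1 and w4 = 1.
Every assignment with w5 = 1 has r = 1; there are 3 such assignment(s).
  p=0, q=1, r=1, s=0
  p=1, q=0, r=1, s=0
  p=1, q=1, r=1, s=0

1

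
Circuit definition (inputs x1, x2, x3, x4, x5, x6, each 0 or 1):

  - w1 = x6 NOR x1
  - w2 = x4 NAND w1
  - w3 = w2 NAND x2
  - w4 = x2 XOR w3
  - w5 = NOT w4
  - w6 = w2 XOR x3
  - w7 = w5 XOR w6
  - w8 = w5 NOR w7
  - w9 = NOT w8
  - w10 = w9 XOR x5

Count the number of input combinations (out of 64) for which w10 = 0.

32

w10 = w9 XOR x5 must be 0, so w9 and x5 are equal.
Enumerating the 64 input combinations, 32 give w10 = 0 and 32 give w10 = 1.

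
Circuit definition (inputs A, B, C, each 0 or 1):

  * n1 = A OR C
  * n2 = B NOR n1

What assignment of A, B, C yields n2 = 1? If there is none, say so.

A=0 B=0 C=0

n2 = B NOR n1 must be 1, so both B = 0 and n1 = 0.
n1 = A OR C must be 0, so both A = 0 and C = 0.
Check with A=0 B=0 C=0:
n1 = A OR C = 0 OR 0 = 0
n2 = B NOR n1 = 0 NOR 0 = 1
So n2 = 1 as required.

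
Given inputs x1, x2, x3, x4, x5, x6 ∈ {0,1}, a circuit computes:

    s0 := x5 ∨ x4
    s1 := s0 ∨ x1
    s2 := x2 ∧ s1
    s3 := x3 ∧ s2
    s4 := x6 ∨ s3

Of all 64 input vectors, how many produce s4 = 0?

s4 = x6 ∨ s3 must be 0, so both x6 = 0 and s3 = 0.
s3 = x3 ∧ s2 must be 0, so at least one of x3, s2 is 0.
Enumerating the 64 input combinations, 25 give s4 = 0 and 39 give s4 = 1.

25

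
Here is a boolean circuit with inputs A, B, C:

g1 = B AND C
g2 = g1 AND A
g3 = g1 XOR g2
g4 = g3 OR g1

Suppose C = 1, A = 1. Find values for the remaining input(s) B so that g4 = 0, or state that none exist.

Check with C = 1, A = 1 and B=0:
g1 = B AND C = 0 AND 1 = 0
g2 = g1 AND A = 0 AND 1 = 0
g3 = g1 XOR g2 = 0 XOR 0 = 0
g4 = g3 OR g1 = 0 OR 0 = 0
So g4 = 0.

B=0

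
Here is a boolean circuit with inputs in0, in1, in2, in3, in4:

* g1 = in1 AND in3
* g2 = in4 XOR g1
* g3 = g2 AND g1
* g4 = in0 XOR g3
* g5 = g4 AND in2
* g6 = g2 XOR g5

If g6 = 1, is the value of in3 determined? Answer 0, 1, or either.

either

Both values of in3 occur among assignments with g6 = 1:
  in3=0: in0=0, in1=0, in2=0, in3=0, in4=1
  in3=1: in0=0, in1=0, in2=0, in3=1, in4=1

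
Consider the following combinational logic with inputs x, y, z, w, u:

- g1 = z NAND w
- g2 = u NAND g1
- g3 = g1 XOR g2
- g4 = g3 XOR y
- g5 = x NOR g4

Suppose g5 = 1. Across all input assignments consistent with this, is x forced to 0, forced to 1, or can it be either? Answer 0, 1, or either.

g5 = x NOR g4 must be 1, so both x = 0 and g4 = 0.
g4 = g3 XOR y must be 0, so g3 and y are equal.
Every assignment with g5 = 1 has x = 0; there are 8 such assignment(s).

0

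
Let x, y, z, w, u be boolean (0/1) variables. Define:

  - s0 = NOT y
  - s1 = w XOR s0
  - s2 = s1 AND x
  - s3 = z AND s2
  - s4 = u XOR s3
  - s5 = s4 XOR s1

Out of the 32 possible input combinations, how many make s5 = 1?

s5 = s4 XOR s1 must be 1, so s4 and s1 differ.
Enumerating the 32 input combinations, 16 give s5 = 1 and 16 give s5 = 0.

16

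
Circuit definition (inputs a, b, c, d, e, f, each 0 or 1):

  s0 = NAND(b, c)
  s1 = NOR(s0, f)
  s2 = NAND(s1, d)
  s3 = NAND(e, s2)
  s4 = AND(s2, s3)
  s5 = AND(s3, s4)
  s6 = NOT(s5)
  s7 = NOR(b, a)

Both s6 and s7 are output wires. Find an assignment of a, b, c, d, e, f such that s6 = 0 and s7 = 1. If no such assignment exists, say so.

a=0 b=0 c=0 d=1 e=0 f=0

Check with a=0 b=0 c=0 d=1 e=0 f=0:
s0 = NAND(b, c) = NAND(0, 0) = 1
s1 = NOR(s0, f) = NOR(1, 0) = 0
s2 = NAND(s1, d) = NAND(0, 1) = 1
s3 = NAND(e, s2) = NAND(0, 1) = 1
s4 = AND(s2, s3) = AND(1, 1) = 1
s5 = AND(s3, s4) = AND(1, 1) = 1
s6 = NOT(s5) = NOT 1 = 0
s7 = NOR(b, a) = NOR(0, 0) = 1
So s6 = 0 and s7 = 1.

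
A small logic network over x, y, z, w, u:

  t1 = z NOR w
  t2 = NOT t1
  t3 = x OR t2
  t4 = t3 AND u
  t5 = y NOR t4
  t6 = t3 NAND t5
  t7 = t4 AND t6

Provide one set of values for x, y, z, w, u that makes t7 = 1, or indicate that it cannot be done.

t7 = t4 AND t6 must be 1, so both t4 = 1 and t6 = 1.
Check with x=0, y=0, z=1, w=0, u=1:
t1 = z NOR w = 1 NOR 0 = 0
t2 = NOT t1 = NOT 0 = 1
t3 = x OR t2 = 0 OR 1 = 1
t4 = t3 AND u = 1 AND 1 = 1
t5 = y NOR t4 = 0 NOR 1 = 0
t6 = t3 NAND t5 = 1 NAND 0 = 1
t7 = t4 AND t6 = 1 AND 1 = 1
So t7 = 1 as required.

x=0, y=0, z=1, w=0, u=1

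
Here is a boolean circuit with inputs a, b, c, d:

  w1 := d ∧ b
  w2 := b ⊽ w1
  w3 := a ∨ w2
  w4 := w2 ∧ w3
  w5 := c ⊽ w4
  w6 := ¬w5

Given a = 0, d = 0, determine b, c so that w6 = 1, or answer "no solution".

b=1, c=1

w6 = ¬w5 must be 1, so w5 = 0.
w5 = c ⊽ w4 must be 0, so at least one of c, w4 is 1.
Check with a = 0, d = 0 and b=1, c=1:
w1 = d ∧ b = 0 ∧ 1 = 0
w2 = b ⊽ w1 = 1 ⊽ 0 = 0
w3 = a ∨ w2 = 0 ∨ 0 = 0
w4 = w2 ∧ w3 = 0 ∧ 0 = 0
w5 = c ⊽ w4 = 1 ⊽ 0 = 0
w6 = ¬w5 = ¬0 = 1
So w6 = 1.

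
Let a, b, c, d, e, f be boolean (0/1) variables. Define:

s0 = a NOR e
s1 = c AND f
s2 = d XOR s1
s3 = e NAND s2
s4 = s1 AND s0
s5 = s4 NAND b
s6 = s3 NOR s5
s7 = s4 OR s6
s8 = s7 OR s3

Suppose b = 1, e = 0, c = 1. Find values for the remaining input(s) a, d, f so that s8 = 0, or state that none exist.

no solution exists

With b = 1, e = 0, c = 1 fixed, none of the 8 settings of a, d, f give s8 = 0.
For example, with a=1, d=1, f=0:
s0 = a NOR e = 1 NOR 0 = 0
s1 = c AND f = 1 AND 0 = 0
s2 = d XOR s1 = 1 XOR 0 = 1
s3 = e NAND s2 = 0 NAND 1 = 1
s4 = s1 AND s0 = 0 AND 0 = 0
s5 = s4 NAND b = 0 NAND 1 = 1
s6 = s3 NOR s5 = 1 NOR 1 = 0
s7 = s4 OR s6 = 0 OR 0 = 0
s8 = s7 OR s3 = 0 OR 1 = 1
giving s8 = 1 ≠ 0.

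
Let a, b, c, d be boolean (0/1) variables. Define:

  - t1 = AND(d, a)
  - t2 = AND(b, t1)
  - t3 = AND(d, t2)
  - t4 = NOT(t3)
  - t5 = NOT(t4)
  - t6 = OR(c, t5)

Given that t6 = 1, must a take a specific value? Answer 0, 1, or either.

Both values of a occur among assignments with t6 = 1:
  a=0: a=0, b=0, c=1, d=0
  a=1: a=1, b=0, c=1, d=0

either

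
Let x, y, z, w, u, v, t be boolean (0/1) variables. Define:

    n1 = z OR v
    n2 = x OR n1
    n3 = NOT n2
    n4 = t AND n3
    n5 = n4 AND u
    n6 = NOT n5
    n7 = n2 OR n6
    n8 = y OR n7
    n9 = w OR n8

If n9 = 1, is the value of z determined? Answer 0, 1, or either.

either

Both values of z occur among assignments with n9 = 1:
  z=0: x=0, y=0, z=0, w=0, u=0, v=0, t=0
  z=1: x=0, y=0, z=1, w=0, u=0, v=0, t=0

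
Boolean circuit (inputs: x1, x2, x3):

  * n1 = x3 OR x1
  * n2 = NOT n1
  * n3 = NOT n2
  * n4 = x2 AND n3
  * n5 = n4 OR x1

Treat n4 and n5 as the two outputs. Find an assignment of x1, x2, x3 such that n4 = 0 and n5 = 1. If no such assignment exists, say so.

Check with x1=1, x2=0, x3=1:
n1 = x3 OR x1 = 1 OR 1 = 1
n2 = NOT n1 = NOT 1 = 0
n3 = NOT n2 = NOT 0 = 1
n4 = x2 AND n3 = 0 AND 1 = 0
n5 = n4 OR x1 = 0 OR 1 = 1
So n4 = 0 and n5 = 1.

x1=1, x2=0, x3=1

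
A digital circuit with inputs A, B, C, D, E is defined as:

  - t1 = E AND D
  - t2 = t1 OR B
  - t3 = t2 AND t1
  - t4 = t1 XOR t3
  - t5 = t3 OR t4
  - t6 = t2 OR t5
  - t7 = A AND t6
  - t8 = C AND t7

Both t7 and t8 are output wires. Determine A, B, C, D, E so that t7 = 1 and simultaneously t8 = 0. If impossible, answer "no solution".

Check with A=1 B=1 C=0 D=0 E=0:
t1 = E AND D = 0 AND 0 = 0
t2 = t1 OR B = 0 OR 1 = 1
t3 = t2 AND t1 = 1 AND 0 = 0
t4 = t1 XOR t3 = 0 XOR 0 = 0
t5 = t3 OR t4 = 0 OR 0 = 0
t6 = t2 OR t5 = 1 OR 0 = 1
t7 = A AND t6 = 1 AND 1 = 1
t8 = C AND t7 = 0 AND 1 = 0
So t7 = 1 and t8 = 0.

A=1 B=1 C=0 D=0 E=0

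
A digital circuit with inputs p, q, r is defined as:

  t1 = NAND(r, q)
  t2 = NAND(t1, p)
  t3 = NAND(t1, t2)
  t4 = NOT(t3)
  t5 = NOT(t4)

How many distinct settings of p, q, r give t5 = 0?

3

t5 = NOT(t4) must be 0, so t4 = 1.
t4 = NOT(t3) must be 1, so t3 = 0.
Enumerating the 8 input combinations, 3 give t5 = 0 and 5 give t5 = 1.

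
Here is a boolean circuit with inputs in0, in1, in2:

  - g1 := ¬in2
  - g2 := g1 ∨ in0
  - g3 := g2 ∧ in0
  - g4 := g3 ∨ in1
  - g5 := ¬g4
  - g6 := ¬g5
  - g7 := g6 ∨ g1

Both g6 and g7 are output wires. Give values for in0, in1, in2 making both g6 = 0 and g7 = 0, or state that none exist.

Check with in0=0, in1=0, in2=1:
g1 = ¬in2 = ¬1 = 0
g2 = g1 ∨ in0 = 0 ∨ 0 = 0
g3 = g2 ∧ in0 = 0 ∧ 0 = 0
g4 = g3 ∨ in1 = 0 ∨ 0 = 0
g5 = ¬g4 = ¬0 = 1
g6 = ¬g5 = ¬1 = 0
g7 = g6 ∨ g1 = 0 ∨ 0 = 0
So g6 = 0 and g7 = 0.

in0=0, in1=0, in2=1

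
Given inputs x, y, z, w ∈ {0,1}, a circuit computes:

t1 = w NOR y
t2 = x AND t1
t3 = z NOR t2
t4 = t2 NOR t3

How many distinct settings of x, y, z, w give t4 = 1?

7

t4 = t2 NOR t3 must be 1, so both t2 = 0 and t3 = 0.
t2 = x AND t1 must be 0, so at least one of x, t1 is 0.
t3 = z NOR t2 must be 0, so at least one of z, t2 is 1.
Enumerating the 16 input combinations, 7 give t4 = 1 and 9 give t4 = 0.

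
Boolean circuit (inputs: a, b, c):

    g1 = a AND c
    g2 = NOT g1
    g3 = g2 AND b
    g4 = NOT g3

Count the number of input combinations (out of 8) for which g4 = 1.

g4 = NOT g3 must be 1, so g3 = 0.
g3 = g2 AND b must be 0, so at least one of g2, b is 0.
Enumerating the 8 input combinations, 5 give g4 = 1 and 3 give g4 = 0.

5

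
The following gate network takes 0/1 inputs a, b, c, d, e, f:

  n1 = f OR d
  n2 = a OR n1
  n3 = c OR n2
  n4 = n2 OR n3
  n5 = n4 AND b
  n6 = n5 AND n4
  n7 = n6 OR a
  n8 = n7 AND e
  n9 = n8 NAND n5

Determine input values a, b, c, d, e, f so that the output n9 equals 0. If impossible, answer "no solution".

n9 = n8 NAND n5 must be 0, so both n8 = 1 and n5 = 1.
n8 = n7 AND e must be 1, so both n7 = 1 and e = 1.
Check with a=1, b=1, c=1, d=0, e=1, f=1:
n1 = f OR d = 1 OR 0 = 1
n2 = a OR n1 = 1 OR 1 = 1
n3 = c OR n2 = 1 OR 1 = 1
n4 = n2 OR n3 = 1 OR 1 = 1
n5 = n4 AND b = 1 AND 1 = 1
n6 = n5 AND n4 = 1 AND 1 = 1
n7 = n6 OR a = 1 OR 1 = 1
n8 = n7 AND e = 1 AND 1 = 1
n9 = n8 NAND n5 = 1 NAND 1 = 0
So n9 = 0 as required.

a=1, b=1, c=1, d=0, e=1, f=1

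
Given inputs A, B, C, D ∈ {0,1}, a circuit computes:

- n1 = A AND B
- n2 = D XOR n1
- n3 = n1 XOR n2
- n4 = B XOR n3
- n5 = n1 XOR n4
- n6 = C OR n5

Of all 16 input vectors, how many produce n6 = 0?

n6 = C OR n5 must be 0, so both C = 0 and n5 = 0.
Satisfying assignments:
  A=0, B=0, C=0, D=0
  A=0, B=1, C=0, D=1
  A=1, B=0, C=0, D=0
  A=1, B=1, C=0, D=0

4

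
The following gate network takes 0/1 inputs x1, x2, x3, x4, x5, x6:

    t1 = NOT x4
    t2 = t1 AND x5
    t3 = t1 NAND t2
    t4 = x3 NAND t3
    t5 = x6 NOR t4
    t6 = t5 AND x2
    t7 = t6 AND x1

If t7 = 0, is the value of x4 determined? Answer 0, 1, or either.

Both values of x4 occur among assignments with t7 = 0:
  x4=0: x1=0, x2=0, x3=0, x4=0, x5=0, x6=0
  x4=1: x1=0, x2=0, x3=0, x4=1, x5=0, x6=0

either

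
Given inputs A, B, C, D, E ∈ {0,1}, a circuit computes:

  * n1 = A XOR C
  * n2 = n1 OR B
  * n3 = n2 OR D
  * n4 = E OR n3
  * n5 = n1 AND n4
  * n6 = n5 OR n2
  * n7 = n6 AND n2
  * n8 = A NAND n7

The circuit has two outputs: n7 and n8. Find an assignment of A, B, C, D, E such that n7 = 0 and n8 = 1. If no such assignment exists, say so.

Check with A=1 B=0 C=1 D=0 E=1:
n1 = A XOR C = 1 XOR 1 = 0
n2 = n1 OR B = 0 OR 0 = 0
n3 = n2 OR D = 0 OR 0 = 0
n4 = E OR n3 = 1 OR 0 = 1
n5 = n1 AND n4 = 0 AND 1 = 0
n6 = n5 OR n2 = 0 OR 0 = 0
n7 = n6 AND n2 = 0 AND 0 = 0
n8 = A NAND n7 = 1 NAND 0 = 1
So n7 = 0 and n8 = 1.

A=1 B=0 C=1 D=0 E=1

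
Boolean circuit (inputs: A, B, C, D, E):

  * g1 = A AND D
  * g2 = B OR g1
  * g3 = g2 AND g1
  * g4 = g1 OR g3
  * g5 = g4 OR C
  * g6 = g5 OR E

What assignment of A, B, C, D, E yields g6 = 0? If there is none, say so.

A=0, B=1, C=0, D=1, E=0

g6 = g5 OR E must be 0, so both g5 = 0 and E = 0.
Check with A=0, B=1, C=0, D=1, E=0:
g1 = A AND D = 0 AND 1 = 0
g2 = B OR g1 = 1 OR 0 = 1
g3 = g2 AND g1 = 1 AND 0 = 0
g4 = g1 OR g3 = 0 OR 0 = 0
g5 = g4 OR C = 0 OR 0 = 0
g6 = g5 OR E = 0 OR 0 = 0
So g6 = 0 as required.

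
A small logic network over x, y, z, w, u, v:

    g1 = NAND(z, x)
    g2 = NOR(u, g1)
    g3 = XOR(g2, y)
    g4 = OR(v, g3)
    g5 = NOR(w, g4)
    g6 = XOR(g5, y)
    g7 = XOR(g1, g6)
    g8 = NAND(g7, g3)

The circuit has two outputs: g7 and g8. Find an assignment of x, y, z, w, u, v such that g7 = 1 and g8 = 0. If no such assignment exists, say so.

Check with x=1, y=1, z=1, w=0, u=1, v=0:
g1 = NAND(z, x) = NAND(1, 1) = 0
g2 = NOR(u, g1) = NOR(1, 0) = 0
g3 = XOR(g2, y) = XOR(0, 1) = 1
g4 = OR(v, g3) = OR(0, 1) = 1
g5 = NOR(w, g4) = NOR(0, 1) = 0
g6 = XOR(g5, y) = XOR(0, 1) = 1
g7 = XOR(g1, g6) = XOR(0, 1) = 1
g8 = NAND(g7, g3) = NAND(1, 1) = 0
So g7 = 1 and g8 = 0.

x=1, y=1, z=1, w=0, u=1, v=0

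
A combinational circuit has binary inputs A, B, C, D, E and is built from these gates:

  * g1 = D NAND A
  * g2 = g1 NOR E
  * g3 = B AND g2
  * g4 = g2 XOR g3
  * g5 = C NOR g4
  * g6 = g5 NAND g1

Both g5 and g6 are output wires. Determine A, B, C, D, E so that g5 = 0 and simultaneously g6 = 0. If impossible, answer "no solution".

no solution exists

Across all 32 input combinations, none give both g5 = 0 and g6 = 0.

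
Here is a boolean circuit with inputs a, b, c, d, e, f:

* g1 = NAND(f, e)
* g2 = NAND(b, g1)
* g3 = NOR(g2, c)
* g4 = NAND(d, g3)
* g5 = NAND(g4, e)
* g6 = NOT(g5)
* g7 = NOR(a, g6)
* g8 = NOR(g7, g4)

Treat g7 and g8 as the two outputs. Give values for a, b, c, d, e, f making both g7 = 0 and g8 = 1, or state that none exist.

Check with a=1, b=1, c=0, d=1, e=1, f=0:
g1 = NAND(f, e) = NAND(0, 1) = 1
g2 = NAND(b, g1) = NAND(1, 1) = 0
g3 = NOR(g2, c) = NOR(0, 0) = 1
g4 = NAND(d, g3) = NAND(1, 1) = 0
g5 = NAND(g4, e) = NAND(0, 1) = 1
g6 = NOT(g5) = NOT 1 = 0
g7 = NOR(a, g6) = NOR(1, 0) = 0
g8 = NOR(g7, g4) = NOR(0, 0) = 1
So g7 = 0 and g8 = 1.

a=1, b=1, c=0, d=1, e=1, f=0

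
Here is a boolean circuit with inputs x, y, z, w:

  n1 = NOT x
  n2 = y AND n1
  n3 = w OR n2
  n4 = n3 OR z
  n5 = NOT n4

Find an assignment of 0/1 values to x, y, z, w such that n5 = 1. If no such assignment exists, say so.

x=1 y=0 z=0 w=0

Check with x=1 y=0 z=0 w=0:
n1 = NOT x = NOT 1 = 0
n2 = y AND n1 = 0 AND 0 = 0
n3 = w OR n2 = 0 OR 0 = 0
n4 = n3 OR z = 0 OR 0 = 0
n5 = NOT n4 = NOT 0 = 1
So n5 = 1 as required.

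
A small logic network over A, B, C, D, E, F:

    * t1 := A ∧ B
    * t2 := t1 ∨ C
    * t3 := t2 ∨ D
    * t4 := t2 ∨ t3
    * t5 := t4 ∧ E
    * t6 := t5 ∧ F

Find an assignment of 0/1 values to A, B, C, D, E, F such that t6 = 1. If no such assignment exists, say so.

t6 = t5 ∧ F must be 1, so both t5 = 1 and F = 1.
t5 = t4 ∧ E must be 1, so both t4 = 1 and E = 1.
Check with A=1, B=0, C=0, D=1, E=1, F=1:
t1 = A ∧ B = 1 ∧ 0 = 0
t2 = t1 ∨ C = 0 ∨ 0 = 0
t3 = t2 ∨ D = 0 ∨ 1 = 1
t4 = t2 ∨ t3 = 0 ∨ 1 = 1
t5 = t4 ∧ E = 1 ∧ 1 = 1
t6 = t5 ∧ F = 1 ∧ 1 = 1
So t6 = 1 as required.

A=1, B=0, C=0, D=1, E=1, F=1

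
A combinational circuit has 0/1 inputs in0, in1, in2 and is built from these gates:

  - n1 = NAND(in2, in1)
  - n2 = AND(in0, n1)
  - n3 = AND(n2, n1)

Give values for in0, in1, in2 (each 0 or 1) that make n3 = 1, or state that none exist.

n3 = AND(n2, n1) must be 1, so both n2 = 1 and n1 = 1.
n2 = AND(in0, n1) must be 1, so both in0 = 1 and n1 = 1.
Check with in0=1, in1=1, in2=0:
n1 = NAND(in2, in1) = NAND(0, 1) = 1
n2 = AND(in0, n1) = AND(1, 1) = 1
n3 = AND(n2, n1) = AND(1, 1) = 1
So n3 = 1 as required.

in0=1, in1=1, in2=0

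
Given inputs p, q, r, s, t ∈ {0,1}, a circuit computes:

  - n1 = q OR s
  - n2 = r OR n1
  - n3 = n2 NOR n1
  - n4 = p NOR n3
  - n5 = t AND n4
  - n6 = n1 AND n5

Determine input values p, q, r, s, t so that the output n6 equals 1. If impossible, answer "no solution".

p=0 q=0 r=1 s=1 t=1

n6 = n1 AND n5 must be 1, so both n1 = 1 and n5 = 1.
Check with p=0 q=0 r=1 s=1 t=1:
n1 = q OR s = 0 OR 1 = 1
n2 = r OR n1 = 1 OR 1 = 1
n3 = n2 NOR n1 = 1 NOR 1 = 0
n4 = p NOR n3 = 0 NOR 0 = 1
n5 = t AND n4 = 1 AND 1 = 1
n6 = n1 AND n5 = 1 AND 1 = 1
So n6 = 1 as required.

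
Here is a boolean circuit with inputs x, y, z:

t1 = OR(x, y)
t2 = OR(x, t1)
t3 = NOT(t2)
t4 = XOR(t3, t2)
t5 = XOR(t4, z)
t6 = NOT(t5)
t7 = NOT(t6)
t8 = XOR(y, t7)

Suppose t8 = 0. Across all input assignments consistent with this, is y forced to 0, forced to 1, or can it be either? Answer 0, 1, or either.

Both values of y occur among assignments with t8 = 0:
  y=0: x=0, y=0, z=1
  y=1: x=0, y=1, z=0

either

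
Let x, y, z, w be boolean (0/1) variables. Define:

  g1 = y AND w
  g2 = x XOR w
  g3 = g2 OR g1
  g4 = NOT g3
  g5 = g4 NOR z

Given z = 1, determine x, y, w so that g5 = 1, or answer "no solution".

With z = 1 fixed, none of the 8 settings of x, y, w give g5 = 1.
For example, with x=0, y=1, w=0:
g1 = y AND w = 1 AND 0 = 0
g2 = x XOR w = 0 XOR 0 = 0
g3 = g2 OR g1 = 0 OR 0 = 0
g4 = NOT g3 = NOT 0 = 1
g5 = g4 NOR z = 1 NOR 1 = 0
giving g5 = 0 ≠ 1.

no solution exists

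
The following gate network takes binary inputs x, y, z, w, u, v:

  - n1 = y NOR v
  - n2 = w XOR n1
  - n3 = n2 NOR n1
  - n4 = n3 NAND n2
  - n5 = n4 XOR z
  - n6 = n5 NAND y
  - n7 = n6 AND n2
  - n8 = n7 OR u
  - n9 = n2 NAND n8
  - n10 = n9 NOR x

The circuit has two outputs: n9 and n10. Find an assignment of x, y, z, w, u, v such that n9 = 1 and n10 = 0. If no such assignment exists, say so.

x=0, y=0, z=0, w=0, u=0, v=1

Check with x=0, y=0, z=0, w=0, u=0, v=1:
n1 = y NOR v = 0 NOR 1 = 0
n2 = w XOR n1 = 0 XOR 0 = 0
n3 = n2 NOR n1 = 0 NOR 0 = 1
n4 = n3 NAND n2 = 1 NAND 0 = 1
n5 = n4 XOR z = 1 XOR 0 = 1
n6 = n5 NAND y = 1 NAND 0 = 1
n7 = n6 AND n2 = 1 AND 0 = 0
n8 = n7 OR u = 0 OR 0 = 0
n9 = n2 NAND n8 = 0 NAND 0 = 1
n10 = n9 NOR x = 1 NOR 0 = 0
So n9 = 1 and n10 = 0.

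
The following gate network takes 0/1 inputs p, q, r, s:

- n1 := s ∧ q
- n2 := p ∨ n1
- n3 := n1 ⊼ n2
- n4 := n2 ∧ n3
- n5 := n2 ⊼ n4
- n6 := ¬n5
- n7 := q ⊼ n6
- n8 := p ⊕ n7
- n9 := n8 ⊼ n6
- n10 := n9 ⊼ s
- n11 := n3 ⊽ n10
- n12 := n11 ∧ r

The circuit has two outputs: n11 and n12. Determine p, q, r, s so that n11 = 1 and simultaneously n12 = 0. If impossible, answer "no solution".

p=0, q=1, r=0, s=1

Check with p=0, q=1, r=0, s=1:
n1 = s ∧ q = 1 ∧ 1 = 1
n2 = p ∨ n1 = 0 ∨ 1 = 1
n3 = n1 ⊼ n2 = 1 ⊼ 1 = 0
n4 = n2 ∧ n3 = 1 ∧ 0 = 0
n5 = n2 ⊼ n4 = 1 ⊼ 0 = 1
n6 = ¬n5 = ¬1 = 0
n7 = q ⊼ n6 = 1 ⊼ 0 = 1
n8 = p ⊕ n7 = 0 ⊕ 1 = 1
n9 = n8 ⊼ n6 = 1 ⊼ 0 = 1
n10 = n9 ⊼ s = 1 ⊼ 1 = 0
n11 = n3 ⊽ n10 = 0 ⊽ 0 = 1
n12 = n11 ∧ r = 1 ∧ 0 = 0
So n11 = 1 and n12 = 0.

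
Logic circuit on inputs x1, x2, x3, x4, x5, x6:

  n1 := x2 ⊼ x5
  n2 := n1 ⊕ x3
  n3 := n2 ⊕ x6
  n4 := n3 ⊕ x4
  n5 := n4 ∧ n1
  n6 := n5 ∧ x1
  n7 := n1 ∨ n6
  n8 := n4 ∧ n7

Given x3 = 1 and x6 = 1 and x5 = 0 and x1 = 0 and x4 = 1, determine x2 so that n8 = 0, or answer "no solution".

x2=0

n8 = n4 ∧ n7 must be 0, so at least one of n4, n7 is 0.
Check with x3 = 1 and x6 = 1 and x5 = 0 and x1 = 0 and x4 = 1 and x2=0:
n1 = x2 ⊼ x5 = 0 ⊼ 0 = 1
n2 = n1 ⊕ x3 = 1 ⊕ 1 = 0
n3 = n2 ⊕ x6 = 0 ⊕ 1 = 1
n4 = n3 ⊕ x4 = 1 ⊕ 1 = 0
n5 = n4 ∧ n1 = 0 ∧ 1 = 0
n6 = n5 ∧ x1 = 0 ∧ 0 = 0
n7 = n1 ∨ n6 = 1 ∨ 0 = 1
n8 = n4 ∧ n7 = 0 ∧ 1 = 0
So n8 = 0.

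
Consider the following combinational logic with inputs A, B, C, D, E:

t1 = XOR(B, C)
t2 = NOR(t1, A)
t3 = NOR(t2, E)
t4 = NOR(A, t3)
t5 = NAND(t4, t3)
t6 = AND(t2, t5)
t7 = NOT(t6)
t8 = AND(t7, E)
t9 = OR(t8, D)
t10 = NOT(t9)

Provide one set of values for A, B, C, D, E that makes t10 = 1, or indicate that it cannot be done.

t10 = NOT(t9) must be 1, so t9 = 0.
t9 = OR(t8, D) must be 0, so both t8 = 0 and D = 0.
Check with A=1, B=0, C=1, D=0, E=0:
t1 = XOR(B, C) = XOR(0, 1) = 1
t2 = NOR(t1, A) = NOR(1, 1) = 0
t3 = NOR(t2, E) = NOR(0, 0) = 1
t4 = NOR(A, t3) = NOR(1, 1) = 0
t5 = NAND(t4, t3) = NAND(0, 1) = 1
t6 = AND(t2, t5) = AND(0, 1) = 0
t7 = NOT(t6) = NOT 0 = 1
t8 = AND(t7, E) = AND(1, 0) = 0
t9 = OR(t8, D) = OR(0, 0) = 0
t10 = NOT(t9) = NOT 0 = 1
So t10 = 1 as required.

A=1, B=0, C=1, D=0, E=0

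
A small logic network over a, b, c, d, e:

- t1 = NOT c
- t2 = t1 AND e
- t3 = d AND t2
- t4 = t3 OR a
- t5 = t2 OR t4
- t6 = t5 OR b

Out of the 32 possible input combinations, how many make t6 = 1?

26

t6 = t5 OR b must be 1, so at least one of t5, b is 1.
Enumerating the 32 input combinations, 26 give t6 = 1 and 6 give t6 = 0.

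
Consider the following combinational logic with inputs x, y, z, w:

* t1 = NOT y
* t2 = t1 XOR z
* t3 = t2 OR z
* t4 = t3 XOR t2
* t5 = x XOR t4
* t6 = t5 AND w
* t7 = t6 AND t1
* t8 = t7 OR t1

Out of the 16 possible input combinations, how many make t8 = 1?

t8 = t7 OR t1 must be 1, so at least one of t7, t1 is 1.
Enumerating the 16 input combinations, 8 give t8 = 1 and 8 give t8 = 0.

8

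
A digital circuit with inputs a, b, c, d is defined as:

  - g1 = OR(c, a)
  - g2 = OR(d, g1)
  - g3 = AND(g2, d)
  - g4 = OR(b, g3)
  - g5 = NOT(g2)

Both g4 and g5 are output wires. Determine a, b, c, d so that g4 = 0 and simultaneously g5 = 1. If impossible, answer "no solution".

a=0, b=0, c=0, d=0

Check with a=0, b=0, c=0, d=0:
g1 = OR(c, a) = OR(0, 0) = 0
g2 = OR(d, g1) = OR(0, 0) = 0
g3 = AND(g2, d) = AND(0, 0) = 0
g4 = OR(b, g3) = OR(0, 0) = 0
g5 = NOT(g2) = NOT 0 = 1
So g4 = 0 and g5 = 1.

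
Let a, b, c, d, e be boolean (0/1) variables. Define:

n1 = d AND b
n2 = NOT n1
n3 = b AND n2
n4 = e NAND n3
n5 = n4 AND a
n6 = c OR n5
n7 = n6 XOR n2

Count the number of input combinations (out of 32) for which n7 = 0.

19

n7 = n6 XOR n2 must be 0, so n6 and n2 are equal.
Enumerating the 32 input combinations, 19 give n7 = 0 and 13 give n7 = 1.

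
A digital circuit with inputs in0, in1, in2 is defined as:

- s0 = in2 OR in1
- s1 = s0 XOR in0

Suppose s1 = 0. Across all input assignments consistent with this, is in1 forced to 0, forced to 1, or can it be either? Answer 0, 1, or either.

Both values of in1 occur among assignments with s1 = 0:
  in1=0: in0=0, in1=0, in2=0
  in1=1: in0=1, in1=1, in2=0

either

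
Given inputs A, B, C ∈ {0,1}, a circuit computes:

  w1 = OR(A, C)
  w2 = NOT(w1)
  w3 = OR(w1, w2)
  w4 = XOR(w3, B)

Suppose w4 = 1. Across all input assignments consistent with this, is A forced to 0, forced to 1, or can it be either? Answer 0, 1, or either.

Both values of A occur among assignments with w4 = 1:
  A=0: A=0, B=0, C=0
  A=1: A=1, B=0, C=0

either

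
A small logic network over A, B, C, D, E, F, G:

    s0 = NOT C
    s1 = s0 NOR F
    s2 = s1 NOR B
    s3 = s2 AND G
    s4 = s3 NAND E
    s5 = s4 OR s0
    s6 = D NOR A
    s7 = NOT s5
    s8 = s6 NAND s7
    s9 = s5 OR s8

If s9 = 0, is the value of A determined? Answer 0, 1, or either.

0

s9 = s5 OR s8 must be 0, so both s5 = 0 and s8 = 0.
s5 = s4 OR s0 must be 0, so both s4 = 0 and s0 = 0.
Every assignment with s9 = 0 has A = 0; there are 1 such assignment(s).
  A=0, B=0, C=1, D=0, E=1, F=1, G=1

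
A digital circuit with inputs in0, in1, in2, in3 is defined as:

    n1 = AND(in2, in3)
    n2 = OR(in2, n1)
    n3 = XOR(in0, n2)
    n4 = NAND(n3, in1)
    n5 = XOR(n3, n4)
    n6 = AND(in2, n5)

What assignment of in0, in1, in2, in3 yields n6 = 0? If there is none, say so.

in0=0, in1=1, in2=0, in3=1

n6 = AND(in2, n5) must be 0, so at least one of in2, n5 is 0.
Check with in0=0, in1=1, in2=0, in3=1:
n1 = AND(in2, in3) = AND(0, 1) = 0
n2 = OR(in2, n1) = OR(0, 0) = 0
n3 = XOR(in0, n2) = XOR(0, 0) = 0
n4 = NAND(n3, in1) = NAND(0, 1) = 1
n5 = XOR(n3, n4) = XOR(0, 1) = 1
n6 = AND(in2, n5) = AND(0, 1) = 0
So n6 = 0 as required.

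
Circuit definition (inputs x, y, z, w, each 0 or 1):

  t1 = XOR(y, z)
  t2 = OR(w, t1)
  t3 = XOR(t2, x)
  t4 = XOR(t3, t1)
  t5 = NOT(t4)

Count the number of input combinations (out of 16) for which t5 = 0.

8

t5 = NOT(t4) must be 0, so t4 = 1.
t4 = XOR(t3, t1) must be 1, so t3 and t1 differ.
Enumerating the 16 input combinations, 8 give t5 = 0 and 8 give t5 = 1.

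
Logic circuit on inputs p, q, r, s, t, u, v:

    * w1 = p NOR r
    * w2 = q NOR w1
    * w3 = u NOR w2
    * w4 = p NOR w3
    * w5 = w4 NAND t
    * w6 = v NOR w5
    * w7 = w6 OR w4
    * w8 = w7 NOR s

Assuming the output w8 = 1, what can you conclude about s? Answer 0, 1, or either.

0

w8 = w7 NOR s must be 1, so both w7 = 0 and s = 0.
Every assignment with w8 = 1 has s = 0; there are 44 such assignment(s).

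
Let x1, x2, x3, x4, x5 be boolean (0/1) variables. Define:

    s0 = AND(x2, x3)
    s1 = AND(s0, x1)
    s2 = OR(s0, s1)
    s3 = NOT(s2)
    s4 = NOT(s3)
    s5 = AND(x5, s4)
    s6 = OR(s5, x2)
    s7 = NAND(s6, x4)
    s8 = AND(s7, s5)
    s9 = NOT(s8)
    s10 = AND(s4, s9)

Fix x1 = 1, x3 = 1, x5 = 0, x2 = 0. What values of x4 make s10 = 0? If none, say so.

x4=1

s10 = AND(s4, s9) must be 0, so at least one of s4, s9 is 0.
Check with x1 = 1, x3 = 1, x5 = 0, x2 = 0 and x4=1:
s0 = AND(x2, x3) = AND(0, 1) = 0
s1 = AND(s0, x1) = AND(0, 1) = 0
s2 = OR(s0, s1) = OR(0, 0) = 0
s3 = NOT(s2) = NOT 0 = 1
s4 = NOT(s3) = NOT 1 = 0
s5 = AND(x5, s4) = AND(0, 0) = 0
s6 = OR(s5, x2) = OR(0, 0) = 0
s7 = NAND(s6, x4) = NAND(0, 1) = 1
s8 = AND(s7, s5) = AND(1, 0) = 0
s9 = NOT(s8) = NOT 0 = 1
s10 = AND(s4, s9) = AND(0, 1) = 0
So s10 = 0.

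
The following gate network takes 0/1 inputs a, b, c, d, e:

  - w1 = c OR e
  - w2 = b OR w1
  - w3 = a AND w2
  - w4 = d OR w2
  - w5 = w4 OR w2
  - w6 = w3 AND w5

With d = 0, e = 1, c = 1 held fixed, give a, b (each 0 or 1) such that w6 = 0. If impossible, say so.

w6 = w3 AND w5 must be 0, so at least one of w3, w5 is 0.
Check with d = 0, e = 1, c = 1 and a=0, b=1:
w1 = c OR e = 1 OR 1 = 1
w2 = b OR w1 = 1 OR 1 = 1
w3 = a AND w2 = 0 AND 1 = 0
w4 = d OR w2 = 0 OR 1 = 1
w5 = w4 OR w2 = 1 OR 1 = 1
w6 = w3 AND w5 = 0 AND 1 = 0
So w6 = 0.

a=0 b=1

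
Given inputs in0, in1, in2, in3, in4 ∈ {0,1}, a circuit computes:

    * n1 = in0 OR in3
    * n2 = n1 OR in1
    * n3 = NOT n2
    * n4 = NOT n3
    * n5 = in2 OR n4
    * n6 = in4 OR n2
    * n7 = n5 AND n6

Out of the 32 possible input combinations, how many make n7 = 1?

n7 = n5 AND n6 must be 1, so both n5 = 1 and n6 = 1.
Enumerating the 32 input combinations, 29 give n7 = 1 and 3 give n7 = 0.

29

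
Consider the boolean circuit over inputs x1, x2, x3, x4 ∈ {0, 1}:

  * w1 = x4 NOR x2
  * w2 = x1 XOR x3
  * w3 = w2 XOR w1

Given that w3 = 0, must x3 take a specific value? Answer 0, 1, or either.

either

Both values of x3 occur among assignments with w3 = 0:
  x3=0: x1=0, x2=0, x3=0, x4=1
  x3=1: x1=0, x2=0, x3=1, x4=0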